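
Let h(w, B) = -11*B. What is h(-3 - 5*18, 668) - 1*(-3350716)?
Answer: 3343368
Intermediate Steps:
h(-3 - 5*18, 668) - 1*(-3350716) = -11*668 - 1*(-3350716) = -7348 + 3350716 = 3343368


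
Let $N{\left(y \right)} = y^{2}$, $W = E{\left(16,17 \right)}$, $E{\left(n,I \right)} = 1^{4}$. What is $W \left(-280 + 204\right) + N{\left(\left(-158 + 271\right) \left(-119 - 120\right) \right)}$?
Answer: $729377973$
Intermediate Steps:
$E{\left(n,I \right)} = 1$
$W = 1$
$W \left(-280 + 204\right) + N{\left(\left(-158 + 271\right) \left(-119 - 120\right) \right)} = 1 \left(-280 + 204\right) + \left(\left(-158 + 271\right) \left(-119 - 120\right)\right)^{2} = 1 \left(-76\right) + \left(113 \left(-239\right)\right)^{2} = -76 + \left(-27007\right)^{2} = -76 + 729378049 = 729377973$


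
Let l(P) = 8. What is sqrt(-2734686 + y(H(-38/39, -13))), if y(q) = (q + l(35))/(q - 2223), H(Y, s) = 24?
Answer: I*sqrt(13223850426654)/2199 ≈ 1653.7*I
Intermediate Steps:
y(q) = (8 + q)/(-2223 + q) (y(q) = (q + 8)/(q - 2223) = (8 + q)/(-2223 + q))
sqrt(-2734686 + y(H(-38/39, -13))) = sqrt(-2734686 + (8 + 24)/(-2223 + 24)) = sqrt(-2734686 + 32/(-2199)) = sqrt(-2734686 - 1/2199*32) = sqrt(-2734686 - 32/2199) = sqrt(-6013574546/2199) = I*sqrt(13223850426654)/2199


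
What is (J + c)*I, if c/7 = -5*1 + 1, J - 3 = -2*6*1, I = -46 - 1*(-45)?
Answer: 37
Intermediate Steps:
I = -1 (I = -46 + 45 = -1)
J = -9 (J = 3 - 2*6*1 = 3 - 12*1 = 3 - 12 = -9)
c = -28 (c = 7*(-5*1 + 1) = 7*(-5 + 1) = 7*(-4) = -28)
(J + c)*I = (-9 - 28)*(-1) = -37*(-1) = 37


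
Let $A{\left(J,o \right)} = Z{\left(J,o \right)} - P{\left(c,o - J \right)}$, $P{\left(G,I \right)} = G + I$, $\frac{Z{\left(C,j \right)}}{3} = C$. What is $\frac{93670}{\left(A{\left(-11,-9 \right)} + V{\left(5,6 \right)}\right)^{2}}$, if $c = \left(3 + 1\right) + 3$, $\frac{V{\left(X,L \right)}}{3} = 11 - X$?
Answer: $\frac{46835}{288} \approx 162.62$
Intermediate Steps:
$Z{\left(C,j \right)} = 3 C$
$V{\left(X,L \right)} = 33 - 3 X$ ($V{\left(X,L \right)} = 3 \left(11 - X\right) = 33 - 3 X$)
$c = 7$ ($c = 4 + 3 = 7$)
$A{\left(J,o \right)} = -7 - o + 4 J$ ($A{\left(J,o \right)} = 3 J - \left(7 - \left(J - o\right)\right) = 3 J - \left(7 + o - J\right) = -7 - o + 4 J$)
$\frac{93670}{\left(A{\left(-11,-9 \right)} + V{\left(5,6 \right)}\right)^{2}} = \frac{93670}{\left(\left(-7 - -9 + 4 \left(-11\right)\right) + \left(33 - 15\right)\right)^{2}} = \frac{93670}{\left(\left(-7 + 9 - 44\right) + \left(33 - 15\right)\right)^{2}} = \frac{93670}{\left(-42 + 18\right)^{2}} = \frac{93670}{\left(-24\right)^{2}} = \frac{93670}{576} = 93670 \cdot \frac{1}{576} = \frac{46835}{288}$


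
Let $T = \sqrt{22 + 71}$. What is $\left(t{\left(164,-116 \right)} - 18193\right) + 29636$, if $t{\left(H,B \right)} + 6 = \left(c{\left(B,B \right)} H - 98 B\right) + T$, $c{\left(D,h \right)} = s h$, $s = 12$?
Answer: $-205483 + \sqrt{93} \approx -2.0547 \cdot 10^{5}$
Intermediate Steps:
$c{\left(D,h \right)} = 12 h$
$T = \sqrt{93} \approx 9.6436$
$t{\left(H,B \right)} = -6 + \sqrt{93} - 98 B + 12 B H$ ($t{\left(H,B \right)} = -6 - \left(- \sqrt{93} + 98 B - 12 B H\right) = -6 + \left(\left(12 B H - 98 B\right) + \sqrt{93}\right) = -6 + \left(\left(- 98 B + 12 B H\right) + \sqrt{93}\right) = -6 + \left(\sqrt{93} - 98 B + 12 B H\right) = -6 + \sqrt{93} - 98 B + 12 B H$)
$\left(t{\left(164,-116 \right)} - 18193\right) + 29636 = \left(\left(-6 + \sqrt{93} - -11368 + 12 \left(-116\right) 164\right) - 18193\right) + 29636 = \left(\left(-6 + \sqrt{93} + 11368 - 228288\right) - 18193\right) + 29636 = \left(\left(-216926 + \sqrt{93}\right) - 18193\right) + 29636 = \left(-235119 + \sqrt{93}\right) + 29636 = -205483 + \sqrt{93}$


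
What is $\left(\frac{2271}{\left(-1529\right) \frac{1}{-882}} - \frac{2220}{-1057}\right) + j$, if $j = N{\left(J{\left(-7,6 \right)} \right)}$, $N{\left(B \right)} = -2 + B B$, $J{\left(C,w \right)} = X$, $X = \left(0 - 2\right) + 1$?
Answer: $\frac{2118972481}{1616153} \approx 1311.1$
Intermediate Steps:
$X = -1$ ($X = -2 + 1 = -1$)
$J{\left(C,w \right)} = -1$
$N{\left(B \right)} = -2 + B^{2}$
$j = -1$ ($j = -2 + \left(-1\right)^{2} = -2 + 1 = -1$)
$\left(\frac{2271}{\left(-1529\right) \frac{1}{-882}} - \frac{2220}{-1057}\right) + j = \left(\frac{2271}{\left(-1529\right) \frac{1}{-882}} - \frac{2220}{-1057}\right) - 1 = \left(\frac{2271}{\left(-1529\right) \left(- \frac{1}{882}\right)} - - \frac{2220}{1057}\right) - 1 = \left(\frac{2271}{\frac{1529}{882}} + \frac{2220}{1057}\right) - 1 = \left(2271 \cdot \frac{882}{1529} + \frac{2220}{1057}\right) - 1 = \left(\frac{2003022}{1529} + \frac{2220}{1057}\right) - 1 = \frac{2120588634}{1616153} - 1 = \frac{2118972481}{1616153}$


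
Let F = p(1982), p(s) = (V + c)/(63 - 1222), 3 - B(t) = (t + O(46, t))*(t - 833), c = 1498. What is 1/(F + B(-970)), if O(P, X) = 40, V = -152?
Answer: -1159/1943397479 ≈ -5.9638e-7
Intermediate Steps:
B(t) = 3 - (-833 + t)*(40 + t) (B(t) = 3 - (t + 40)*(t - 833) = 3 - (40 + t)*(-833 + t) = 3 - (-833 + t)*(40 + t))
p(s) = -1346/1159 (p(s) = (-152 + 1498)/(63 - 1222) = 1346/(-1159) = 1346*(-1/1159) = -1346/1159)
F = -1346/1159 ≈ -1.1613
1/(F + B(-970)) = 1/(-1346/1159 + (33323 - 1*(-970)**2 + 793*(-970))) = 1/(-1346/1159 + (33323 - 1*940900 - 769210)) = 1/(-1346/1159 + (33323 - 940900 - 769210)) = 1/(-1346/1159 - 1676787) = 1/(-1943397479/1159) = -1159/1943397479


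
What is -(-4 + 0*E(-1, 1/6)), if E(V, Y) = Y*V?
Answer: 4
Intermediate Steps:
E(V, Y) = V*Y
-(-4 + 0*E(-1, 1/6)) = -(-4 + 0*(-1/6)) = -(-4 + 0*(-1*⅙)) = -(-4 + 0*(-⅙)) = -(-4 + 0) = -1*(-4) = 4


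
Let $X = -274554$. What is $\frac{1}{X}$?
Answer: $- \frac{1}{274554} \approx -3.6423 \cdot 10^{-6}$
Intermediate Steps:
$\frac{1}{X} = \frac{1}{-274554} = - \frac{1}{274554}$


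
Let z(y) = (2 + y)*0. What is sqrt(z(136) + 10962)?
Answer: 3*sqrt(1218) ≈ 104.70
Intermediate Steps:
z(y) = 0
sqrt(z(136) + 10962) = sqrt(0 + 10962) = sqrt(10962) = 3*sqrt(1218)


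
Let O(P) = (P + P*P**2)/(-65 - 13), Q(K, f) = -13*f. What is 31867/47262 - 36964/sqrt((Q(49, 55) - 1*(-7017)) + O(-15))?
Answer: 31867/47262 - 36964*sqrt(1072383)/82491 ≈ -463.36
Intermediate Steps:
O(P) = -P/78 - P**3/78 (O(P) = (P + P**3)/(-78) = (P + P**3)*(-1/78) = -P/78 - P**3/78)
31867/47262 - 36964/sqrt((Q(49, 55) - 1*(-7017)) + O(-15)) = 31867/47262 - 36964/sqrt((-13*55 - 1*(-7017)) - 1/78*(-15)*(1 + (-15)**2)) = 31867*(1/47262) - 36964/sqrt((-715 + 7017) - 1/78*(-15)*(1 + 225)) = 31867/47262 - 36964/sqrt(6302 - 1/78*(-15)*226) = 31867/47262 - 36964/sqrt(6302 + 565/13) = 31867/47262 - 36964*sqrt(1072383)/82491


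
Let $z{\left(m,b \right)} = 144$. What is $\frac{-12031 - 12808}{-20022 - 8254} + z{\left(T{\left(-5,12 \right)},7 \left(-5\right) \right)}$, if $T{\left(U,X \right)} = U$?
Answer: $\frac{4096583}{28276} \approx 144.88$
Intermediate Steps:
$\frac{-12031 - 12808}{-20022 - 8254} + z{\left(T{\left(-5,12 \right)},7 \left(-5\right) \right)} = \frac{-12031 - 12808}{-20022 - 8254} + 144 = - \frac{24839}{-28276} + 144 = \left(-24839\right) \left(- \frac{1}{28276}\right) + 144 = \frac{24839}{28276} + 144 = \frac{4096583}{28276}$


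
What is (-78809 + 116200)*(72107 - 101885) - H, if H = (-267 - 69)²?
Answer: -1113542094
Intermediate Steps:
H = 112896 (H = (-336)² = 112896)
(-78809 + 116200)*(72107 - 101885) - H = (-78809 + 116200)*(72107 - 101885) - 1*112896 = 37391*(-29778) - 112896 = -1113429198 - 112896 = -1113542094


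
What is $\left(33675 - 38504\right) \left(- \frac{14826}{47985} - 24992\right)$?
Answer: $\frac{275771760154}{2285} \approx 1.2069 \cdot 10^{8}$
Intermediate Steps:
$\left(33675 - 38504\right) \left(- \frac{14826}{47985} - 24992\right) = - 4829 \left(\left(-14826\right) \frac{1}{47985} - 24992\right) = - 4829 \left(- \frac{706}{2285} - 24992\right) = \left(-4829\right) \left(- \frac{57107426}{2285}\right) = \frac{275771760154}{2285}$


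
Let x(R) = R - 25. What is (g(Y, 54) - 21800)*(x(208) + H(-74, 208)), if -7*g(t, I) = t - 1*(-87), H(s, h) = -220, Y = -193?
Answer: 5642278/7 ≈ 8.0604e+5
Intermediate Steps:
x(R) = -25 + R
g(t, I) = -87/7 - t/7 (g(t, I) = -(t - 1*(-87))/7 = -(t + 87)/7 = -(87 + t)/7 = -87/7 - t/7)
(g(Y, 54) - 21800)*(x(208) + H(-74, 208)) = ((-87/7 - ⅐*(-193)) - 21800)*((-25 + 208) - 220) = ((-87/7 + 193/7) - 21800)*(183 - 220) = (106/7 - 21800)*(-37) = -152494/7*(-37) = 5642278/7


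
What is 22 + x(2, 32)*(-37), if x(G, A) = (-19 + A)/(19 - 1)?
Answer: -85/18 ≈ -4.7222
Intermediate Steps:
x(G, A) = -19/18 + A/18 (x(G, A) = (-19 + A)/18 = (-19 + A)*(1/18) = -19/18 + A/18)
22 + x(2, 32)*(-37) = 22 + (-19/18 + (1/18)*32)*(-37) = 22 + (-19/18 + 16/9)*(-37) = 22 + (13/18)*(-37) = 22 - 481/18 = -85/18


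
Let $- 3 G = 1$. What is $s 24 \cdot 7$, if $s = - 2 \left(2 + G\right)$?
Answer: $-560$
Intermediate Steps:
$G = - \frac{1}{3}$ ($G = \left(- \frac{1}{3}\right) 1 = - \frac{1}{3} \approx -0.33333$)
$s = - \frac{10}{3}$ ($s = - 2 \left(2 - \frac{1}{3}\right) = \left(-2\right) \frac{5}{3} = - \frac{10}{3} \approx -3.3333$)
$s 24 \cdot 7 = \left(- \frac{10}{3}\right) 24 \cdot 7 = \left(-80\right) 7 = -560$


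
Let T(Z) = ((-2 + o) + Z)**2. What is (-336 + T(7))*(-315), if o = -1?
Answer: 100800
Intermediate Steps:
T(Z) = (-3 + Z)**2 (T(Z) = ((-2 - 1) + Z)**2 = (-3 + Z)**2)
(-336 + T(7))*(-315) = (-336 + (-3 + 7)**2)*(-315) = (-336 + 4**2)*(-315) = (-336 + 16)*(-315) = -320*(-315) = 100800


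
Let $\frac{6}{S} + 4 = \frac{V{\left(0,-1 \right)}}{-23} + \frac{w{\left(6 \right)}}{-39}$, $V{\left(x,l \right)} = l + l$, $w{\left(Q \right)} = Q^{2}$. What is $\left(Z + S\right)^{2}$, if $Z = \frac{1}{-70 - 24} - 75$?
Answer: $\frac{2983900395609}{513203716} \approx 5814.3$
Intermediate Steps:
$V{\left(x,l \right)} = 2 l$
$Z = - \frac{7051}{94}$ ($Z = \frac{1}{-94} - 75 = - \frac{1}{94} - 75 = - \frac{7051}{94} \approx -75.011$)
$S = - \frac{299}{241}$ ($S = \frac{6}{-4 + \left(\frac{2 \left(-1\right)}{-23} + \frac{6^{2}}{-39}\right)} = \frac{6}{-4 + \left(\left(-2\right) \left(- \frac{1}{23}\right) + 36 \left(- \frac{1}{39}\right)\right)} = \frac{6}{-4 + \left(\frac{2}{23} - \frac{12}{13}\right)} = \frac{6}{-4 - \frac{250}{299}} = \frac{6}{- \frac{1446}{299}} = 6 \left(- \frac{299}{1446}\right) = - \frac{299}{241} \approx -1.2407$)
$\left(Z + S\right)^{2} = \left(- \frac{7051}{94} - \frac{299}{241}\right)^{2} = \left(- \frac{1727397}{22654}\right)^{2} = \frac{2983900395609}{513203716}$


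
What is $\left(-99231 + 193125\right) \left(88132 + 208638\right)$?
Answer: $27864922380$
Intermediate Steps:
$\left(-99231 + 193125\right) \left(88132 + 208638\right) = 93894 \cdot 296770 = 27864922380$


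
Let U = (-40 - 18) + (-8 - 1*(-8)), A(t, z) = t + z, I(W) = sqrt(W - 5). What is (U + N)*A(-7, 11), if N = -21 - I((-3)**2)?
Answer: -324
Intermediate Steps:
I(W) = sqrt(-5 + W)
U = -58 (U = -58 + (-8 + 8) = -58 + 0 = -58)
N = -23 (N = -21 - sqrt(-5 + (-3)**2) = -21 - sqrt(-5 + 9) = -21 - sqrt(4) = -21 - 1*2 = -21 - 2 = -23)
(U + N)*A(-7, 11) = (-58 - 23)*(-7 + 11) = -81*4 = -324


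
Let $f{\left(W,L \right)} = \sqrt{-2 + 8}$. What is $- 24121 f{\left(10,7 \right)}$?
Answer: $- 24121 \sqrt{6} \approx -59084.0$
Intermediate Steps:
$f{\left(W,L \right)} = \sqrt{6}$
$- 24121 f{\left(10,7 \right)} = - 24121 \sqrt{6}$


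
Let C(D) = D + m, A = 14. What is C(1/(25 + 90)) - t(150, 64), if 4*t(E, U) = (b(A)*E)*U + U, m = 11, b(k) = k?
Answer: -3864574/115 ≈ -33605.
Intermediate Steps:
t(E, U) = U/4 + 7*E*U/2 (t(E, U) = ((14*E)*U + U)/4 = (14*E*U + U)/4 = (U + 14*E*U)/4 = U/4 + 7*E*U/2)
C(D) = 11 + D (C(D) = D + 11 = 11 + D)
C(1/(25 + 90)) - t(150, 64) = (11 + 1/(25 + 90)) - 64*(1 + 14*150)/4 = (11 + 1/115) - 64*(1 + 2100)/4 = (11 + 1/115) - 64*2101/4 = 1266/115 - 1*33616 = 1266/115 - 33616 = -3864574/115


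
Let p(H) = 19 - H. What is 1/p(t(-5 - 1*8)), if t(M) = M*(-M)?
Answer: 1/188 ≈ 0.0053191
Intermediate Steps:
t(M) = -M²
1/p(t(-5 - 1*8)) = 1/(19 - (-1)*(-5 - 1*8)²) = 1/(19 - (-1)*(-5 - 8)²) = 1/(19 - (-1)*(-13)²) = 1/(19 - (-1)*169) = 1/(19 - 1*(-169)) = 1/(19 + 169) = 1/188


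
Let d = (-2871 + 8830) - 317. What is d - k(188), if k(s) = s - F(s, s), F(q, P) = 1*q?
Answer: 5642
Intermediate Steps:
F(q, P) = q
d = 5642 (d = 5959 - 317 = 5642)
k(s) = 0 (k(s) = s - s = 0)
d - k(188) = 5642 - 1*0 = 5642 + 0 = 5642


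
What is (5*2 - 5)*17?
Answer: 85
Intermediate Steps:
(5*2 - 5)*17 = (10 - 5)*17 = 5*17 = 85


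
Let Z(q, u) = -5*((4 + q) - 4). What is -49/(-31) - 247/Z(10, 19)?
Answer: 10107/1550 ≈ 6.5206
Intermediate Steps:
Z(q, u) = -5*q
-49/(-31) - 247/Z(10, 19) = -49/(-31) - 247/((-5*10)) = -49*(-1/31) - 247/(-50) = 49/31 - 247*(-1/50) = 49/31 + 247/50 = 10107/1550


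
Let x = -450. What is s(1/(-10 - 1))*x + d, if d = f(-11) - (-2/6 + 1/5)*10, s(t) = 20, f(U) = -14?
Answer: -27038/3 ≈ -9012.7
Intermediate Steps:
d = -38/3 (d = -14 - (-2/6 + 1/5)*10 = -14 - (-2*⅙ + 1*(⅕))*10 = -14 - (-⅓ + ⅕)*10 = -14 - (-2)*10/15 = -14 - 1*(-4/3) = -14 + 4/3 = -38/3 ≈ -12.667)
s(1/(-10 - 1))*x + d = 20*(-450) - 38/3 = -9000 - 38/3 = -27038/3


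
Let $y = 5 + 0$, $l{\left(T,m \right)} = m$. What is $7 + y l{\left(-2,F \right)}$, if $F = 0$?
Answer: $7$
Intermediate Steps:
$y = 5$
$7 + y l{\left(-2,F \right)} = 7 + 5 \cdot 0 = 7 + 0 = 7$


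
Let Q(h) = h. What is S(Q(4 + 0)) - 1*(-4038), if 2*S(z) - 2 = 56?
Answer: 4067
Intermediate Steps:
S(z) = 29 (S(z) = 1 + (1/2)*56 = 1 + 28 = 29)
S(Q(4 + 0)) - 1*(-4038) = 29 - 1*(-4038) = 29 + 4038 = 4067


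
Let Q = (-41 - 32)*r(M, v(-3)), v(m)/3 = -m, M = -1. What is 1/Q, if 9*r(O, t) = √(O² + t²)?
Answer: -9*√82/5986 ≈ -0.013615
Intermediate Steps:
v(m) = -3*m (v(m) = 3*(-m) = -3*m)
r(O, t) = √(O² + t²)/9
Q = -73*√82/9 (Q = (-41 - 32)*(√((-1)² + (-3*(-3))²)/9) = -73*√(1 + 9²)/9 = -73*√(1 + 81)/9 = -73*√82/9 ≈ -73.449)
1/Q = 1/(-73*√82/9) = -9*√82/5986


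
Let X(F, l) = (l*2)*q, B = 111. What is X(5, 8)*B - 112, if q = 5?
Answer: 8768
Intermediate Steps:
X(F, l) = 10*l (X(F, l) = (l*2)*5 = (2*l)*5 = 10*l)
X(5, 8)*B - 112 = (10*8)*111 - 112 = 80*111 - 112 = 8880 - 112 = 8768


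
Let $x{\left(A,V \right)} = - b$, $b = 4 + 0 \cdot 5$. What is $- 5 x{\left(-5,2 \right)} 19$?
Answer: $380$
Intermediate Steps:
$b = 4$ ($b = 4 + 0 = 4$)
$x{\left(A,V \right)} = -4$ ($x{\left(A,V \right)} = \left(-1\right) 4 = -4$)
$- 5 x{\left(-5,2 \right)} 19 = \left(-5\right) \left(-4\right) 19 = 20 \cdot 19 = 380$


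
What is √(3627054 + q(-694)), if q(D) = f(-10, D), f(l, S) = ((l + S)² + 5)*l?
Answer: 6*I*√36921 ≈ 1152.9*I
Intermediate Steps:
f(l, S) = l*(5 + (S + l)²) (f(l, S) = ((S + l)² + 5)*l = (5 + (S + l)²)*l = l*(5 + (S + l)²))
q(D) = -50 - 10*(-10 + D)² (q(D) = -10*(5 + (D - 10)²) = -10*(5 + (-10 + D)²) = -50 - 10*(-10 + D)²)
√(3627054 + q(-694)) = √(3627054 + (-50 - 10*(-10 - 694)²)) = √(3627054 + (-50 - 10*(-704)²)) = √(3627054 + (-50 - 10*495616)) = √(3627054 + (-50 - 4956160)) = √(3627054 - 4956210) = √(-1329156) = 6*I*√36921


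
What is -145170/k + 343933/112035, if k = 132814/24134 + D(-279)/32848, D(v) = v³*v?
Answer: 1700113574811230389/744715024188598155 ≈ 2.2829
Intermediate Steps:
D(v) = v⁴
k = 6647164048633/36034256 (k = 132814/24134 + (-279)⁴/32848 = 132814*(1/24134) + 6059221281*(1/32848) = 6037/1097 + 6059221281/32848 = 6647164048633/36034256 ≈ 1.8447e+5)
-145170/k + 343933/112035 = -145170/6647164048633/36034256 + 343933/112035 = -145170*36034256/6647164048633 + 343933*(1/112035) = -5231092943520/6647164048633 + 343933/112035 = 1700113574811230389/744715024188598155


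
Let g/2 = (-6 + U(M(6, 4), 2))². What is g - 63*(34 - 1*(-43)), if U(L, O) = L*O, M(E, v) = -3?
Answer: -4563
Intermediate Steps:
g = 288 (g = 2*(-6 - 3*2)² = 2*(-6 - 6)² = 2*(-12)² = 2*144 = 288)
g - 63*(34 - 1*(-43)) = 288 - 63*(34 - 1*(-43)) = 288 - 63*(34 + 43) = 288 - 63*77 = 288 - 4851 = -4563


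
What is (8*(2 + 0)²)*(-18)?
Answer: -576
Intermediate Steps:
(8*(2 + 0)²)*(-18) = (8*2²)*(-18) = (8*4)*(-18) = 32*(-18) = -576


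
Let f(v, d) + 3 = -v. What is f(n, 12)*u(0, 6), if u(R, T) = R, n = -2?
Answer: 0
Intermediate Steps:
f(v, d) = -3 - v
f(n, 12)*u(0, 6) = (-3 - 1*(-2))*0 = (-3 + 2)*0 = -1*0 = 0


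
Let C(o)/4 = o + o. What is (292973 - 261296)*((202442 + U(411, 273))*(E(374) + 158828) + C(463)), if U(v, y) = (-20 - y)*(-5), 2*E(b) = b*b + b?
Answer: 1478844643646775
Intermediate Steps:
E(b) = b/2 + b**2/2 (E(b) = (b*b + b)/2 = (b**2 + b)/2 = (b + b**2)/2 = b/2 + b**2/2)
U(v, y) = 100 + 5*y
C(o) = 8*o (C(o) = 4*(o + o) = 4*(2*o) = 8*o)
(292973 - 261296)*((202442 + U(411, 273))*(E(374) + 158828) + C(463)) = (292973 - 261296)*((202442 + (100 + 5*273))*((1/2)*374*(1 + 374) + 158828) + 8*463) = 31677*((202442 + (100 + 1365))*((1/2)*374*375 + 158828) + 3704) = 31677*((202442 + 1465)*(70125 + 158828) + 3704) = 31677*(203907*228953 + 3704) = 31677*(46685119371 + 3704) = 31677*46685123075 = 1478844643646775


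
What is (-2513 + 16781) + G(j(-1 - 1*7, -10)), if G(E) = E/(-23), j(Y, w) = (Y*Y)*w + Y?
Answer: 328812/23 ≈ 14296.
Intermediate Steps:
j(Y, w) = Y + w*Y**2 (j(Y, w) = Y**2*w + Y = w*Y**2 + Y = Y + w*Y**2)
G(E) = -E/23 (G(E) = E*(-1/23) = -E/23)
(-2513 + 16781) + G(j(-1 - 1*7, -10)) = (-2513 + 16781) - (-1 - 1*7)*(1 + (-1 - 1*7)*(-10))/23 = 14268 - (-1 - 7)*(1 + (-1 - 7)*(-10))/23 = 14268 - (-8)*(1 - 8*(-10))/23 = 14268 - (-8)*(1 + 80)/23 = 14268 - (-8)*81/23 = 14268 - 1/23*(-648) = 14268 + 648/23 = 328812/23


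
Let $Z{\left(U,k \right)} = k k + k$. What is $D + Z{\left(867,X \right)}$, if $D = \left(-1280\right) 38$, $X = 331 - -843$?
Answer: $1330810$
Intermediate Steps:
$X = 1174$ ($X = 331 + 843 = 1174$)
$Z{\left(U,k \right)} = k + k^{2}$ ($Z{\left(U,k \right)} = k^{2} + k = k + k^{2}$)
$D = -48640$
$D + Z{\left(867,X \right)} = -48640 + 1174 \left(1 + 1174\right) = -48640 + 1174 \cdot 1175 = -48640 + 1379450 = 1330810$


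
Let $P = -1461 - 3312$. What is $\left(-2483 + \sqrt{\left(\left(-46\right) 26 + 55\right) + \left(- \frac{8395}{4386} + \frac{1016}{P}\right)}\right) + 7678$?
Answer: $5195 + \frac{i \sqrt{3344973190858}}{54094} \approx 5195.0 + 33.81 i$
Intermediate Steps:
$P = -4773$ ($P = -1461 - 3312 = -4773$)
$\left(-2483 + \sqrt{\left(\left(-46\right) 26 + 55\right) + \left(- \frac{8395}{4386} + \frac{1016}{P}\right)}\right) + 7678 = \left(-2483 + \sqrt{\left(\left(-46\right) 26 + 55\right) + \left(- \frac{8395}{4386} + \frac{1016}{-4773}\right)}\right) + 7678 = \left(-2483 + \sqrt{\left(-1196 + 55\right) + \left(\left(-8395\right) \frac{1}{4386} + 1016 \left(- \frac{1}{4773}\right)\right)}\right) + 7678 = \left(-2483 + \sqrt{-1141 - \frac{115053}{54094}}\right) + 7678 = \left(-2483 + \sqrt{- \frac{61836307}{54094}}\right) + 7678 = \left(-2483 + \frac{i \sqrt{3344973190858}}{54094}\right) + 7678 = 5195 + \frac{i \sqrt{3344973190858}}{54094}$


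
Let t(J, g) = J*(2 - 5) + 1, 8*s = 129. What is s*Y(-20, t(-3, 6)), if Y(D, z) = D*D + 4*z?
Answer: 7095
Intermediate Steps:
s = 129/8 (s = (⅛)*129 = 129/8 ≈ 16.125)
t(J, g) = 1 - 3*J (t(J, g) = J*(-3) + 1 = -3*J + 1 = 1 - 3*J)
Y(D, z) = D² + 4*z
s*Y(-20, t(-3, 6)) = 129*((-20)² + 4*(1 - 3*(-3)))/8 = 129*(400 + 4*(1 + 9))/8 = 129*(400 + 4*10)/8 = 129*(400 + 40)/8 = (129/8)*440 = 7095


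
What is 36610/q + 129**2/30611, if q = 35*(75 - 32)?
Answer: 32734669/1316273 ≈ 24.869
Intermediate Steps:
q = 1505 (q = 35*43 = 1505)
36610/q + 129**2/30611 = 36610/1505 + 129**2/30611 = 36610*(1/1505) + 16641*(1/30611) = 1046/43 + 16641/30611 = 32734669/1316273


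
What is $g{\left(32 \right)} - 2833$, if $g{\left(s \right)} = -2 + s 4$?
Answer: $-2707$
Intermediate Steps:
$g{\left(s \right)} = -2 + 4 s$
$g{\left(32 \right)} - 2833 = \left(-2 + 4 \cdot 32\right) - 2833 = \left(-2 + 128\right) - 2833 = 126 - 2833 = -2707$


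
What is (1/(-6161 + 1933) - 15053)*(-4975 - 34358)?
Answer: 357616113615/604 ≈ 5.9208e+8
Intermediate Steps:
(1/(-6161 + 1933) - 15053)*(-4975 - 34358) = (1/(-4228) - 15053)*(-39333) = (-1/4228 - 15053)*(-39333) = -63644085/4228*(-39333) = 357616113615/604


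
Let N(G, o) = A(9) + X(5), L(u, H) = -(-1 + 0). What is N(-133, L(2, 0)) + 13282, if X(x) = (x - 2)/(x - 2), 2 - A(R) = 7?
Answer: 13278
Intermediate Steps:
A(R) = -5 (A(R) = 2 - 1*7 = 2 - 7 = -5)
L(u, H) = 1 (L(u, H) = -1*(-1) = 1)
X(x) = 1 (X(x) = (-2 + x)/(-2 + x) = 1)
N(G, o) = -4 (N(G, o) = -5 + 1 = -4)
N(-133, L(2, 0)) + 13282 = -4 + 13282 = 13278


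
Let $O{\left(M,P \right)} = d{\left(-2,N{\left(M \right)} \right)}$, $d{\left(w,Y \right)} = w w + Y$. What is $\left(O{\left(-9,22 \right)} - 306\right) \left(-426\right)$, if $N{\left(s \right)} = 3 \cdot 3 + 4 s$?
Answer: $140154$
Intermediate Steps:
$N{\left(s \right)} = 9 + 4 s$
$d{\left(w,Y \right)} = Y + w^{2}$ ($d{\left(w,Y \right)} = w^{2} + Y = Y + w^{2}$)
$O{\left(M,P \right)} = 13 + 4 M$ ($O{\left(M,P \right)} = \left(9 + 4 M\right) + \left(-2\right)^{2} = \left(9 + 4 M\right) + 4 = 13 + 4 M$)
$\left(O{\left(-9,22 \right)} - 306\right) \left(-426\right) = \left(\left(13 + 4 \left(-9\right)\right) - 306\right) \left(-426\right) = \left(\left(13 - 36\right) - 306\right) \left(-426\right) = \left(-23 - 306\right) \left(-426\right) = \left(-329\right) \left(-426\right) = 140154$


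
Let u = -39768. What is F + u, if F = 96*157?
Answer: -24696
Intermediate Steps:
F = 15072
F + u = 15072 - 39768 = -24696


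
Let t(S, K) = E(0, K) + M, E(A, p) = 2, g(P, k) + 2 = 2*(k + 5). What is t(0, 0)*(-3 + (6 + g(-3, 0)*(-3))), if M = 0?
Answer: -42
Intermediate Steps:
g(P, k) = 8 + 2*k (g(P, k) = -2 + 2*(k + 5) = -2 + 2*(5 + k) = -2 + (10 + 2*k) = 8 + 2*k)
t(S, K) = 2 (t(S, K) = 2 + 0 = 2)
t(0, 0)*(-3 + (6 + g(-3, 0)*(-3))) = 2*(-3 + (6 + (8 + 2*0)*(-3))) = 2*(-3 + (6 + (8 + 0)*(-3))) = 2*(-3 + (6 + 8*(-3))) = 2*(-3 + (6 - 24)) = 2*(-3 - 18) = 2*(-21) = -42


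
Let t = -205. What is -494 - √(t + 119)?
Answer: -494 - I*√86 ≈ -494.0 - 9.2736*I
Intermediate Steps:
-494 - √(t + 119) = -494 - √(-205 + 119) = -494 - √(-86) = -494 - I*√86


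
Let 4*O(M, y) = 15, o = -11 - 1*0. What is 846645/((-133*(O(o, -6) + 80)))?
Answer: -677316/8911 ≈ -76.009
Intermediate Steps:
o = -11 (o = -11 + 0 = -11)
O(M, y) = 15/4 (O(M, y) = (¼)*15 = 15/4)
846645/((-133*(O(o, -6) + 80))) = 846645/((-133*(15/4 + 80))) = 846645/((-133*335/4)) = 846645/(-44555/4) = 846645*(-4/44555) = -677316/8911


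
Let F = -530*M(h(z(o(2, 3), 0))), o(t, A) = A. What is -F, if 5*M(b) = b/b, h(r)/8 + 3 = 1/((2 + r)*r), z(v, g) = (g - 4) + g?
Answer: 106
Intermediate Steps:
z(v, g) = -4 + 2*g (z(v, g) = (-4 + g) + g = -4 + 2*g)
h(r) = -24 + 8/(r*(2 + r)) (h(r) = -24 + 8*(1/((2 + r)*r)) = -24 + 8*(1/(r*(2 + r))) = -24 + 8/(r*(2 + r)))
M(b) = ⅕ (M(b) = (b/b)/5 = (⅕)*1 = ⅕)
F = -106 (F = -530*⅕ = -106)
-F = -1*(-106) = 106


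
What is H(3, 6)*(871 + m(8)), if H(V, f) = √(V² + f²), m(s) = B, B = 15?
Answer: 2658*√5 ≈ 5943.5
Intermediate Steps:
m(s) = 15
H(3, 6)*(871 + m(8)) = √(3² + 6²)*(871 + 15) = √(9 + 36)*886 = √45*886 = (3*√5)*886 = 2658*√5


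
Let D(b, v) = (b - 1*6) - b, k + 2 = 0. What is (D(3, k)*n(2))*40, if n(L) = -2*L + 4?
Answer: 0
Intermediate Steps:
k = -2 (k = -2 + 0 = -2)
n(L) = 4 - 2*L
D(b, v) = -6 (D(b, v) = (b - 6) - b = (-6 + b) - b = -6)
(D(3, k)*n(2))*40 = -6*(4 - 2*2)*40 = -6*(4 - 4)*40 = -6*0*40 = 0*40 = 0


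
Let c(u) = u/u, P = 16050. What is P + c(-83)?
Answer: 16051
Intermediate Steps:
c(u) = 1
P + c(-83) = 16050 + 1 = 16051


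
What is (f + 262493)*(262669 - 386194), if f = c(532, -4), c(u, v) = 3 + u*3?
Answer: -32621964300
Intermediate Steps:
c(u, v) = 3 + 3*u
f = 1599 (f = 3 + 3*532 = 3 + 1596 = 1599)
(f + 262493)*(262669 - 386194) = (1599 + 262493)*(262669 - 386194) = 264092*(-123525) = -32621964300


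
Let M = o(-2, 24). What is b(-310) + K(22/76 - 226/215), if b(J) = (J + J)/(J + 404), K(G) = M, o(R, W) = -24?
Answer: -1438/47 ≈ -30.596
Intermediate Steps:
M = -24
K(G) = -24
b(J) = 2*J/(404 + J) (b(J) = (2*J)/(404 + J) = 2*J/(404 + J))
b(-310) + K(22/76 - 226/215) = 2*(-310)/(404 - 310) - 24 = 2*(-310)/94 - 24 = 2*(-310)*(1/94) - 24 = -310/47 - 24 = -1438/47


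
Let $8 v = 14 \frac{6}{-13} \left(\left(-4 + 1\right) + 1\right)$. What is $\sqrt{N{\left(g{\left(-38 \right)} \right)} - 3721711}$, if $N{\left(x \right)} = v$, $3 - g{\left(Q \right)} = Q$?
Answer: $\frac{i \sqrt{628968886}}{13} \approx 1929.2 i$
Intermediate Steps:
$g{\left(Q \right)} = 3 - Q$
$v = \frac{21}{13}$ ($v = \frac{14 \frac{6}{-13} \left(\left(-4 + 1\right) + 1\right)}{8} = \frac{14 \cdot 6 \left(- \frac{1}{13}\right) \left(-3 + 1\right)}{8} = \frac{14 \left(- \frac{6}{13}\right) \left(-2\right)}{8} = \frac{\left(- \frac{84}{13}\right) \left(-2\right)}{8} = \frac{1}{8} \cdot \frac{168}{13} = \frac{21}{13} \approx 1.6154$)
$N{\left(x \right)} = \frac{21}{13}$
$\sqrt{N{\left(g{\left(-38 \right)} \right)} - 3721711} = \sqrt{\frac{21}{13} - 3721711} = \sqrt{- \frac{48382222}{13}} = \frac{i \sqrt{628968886}}{13}$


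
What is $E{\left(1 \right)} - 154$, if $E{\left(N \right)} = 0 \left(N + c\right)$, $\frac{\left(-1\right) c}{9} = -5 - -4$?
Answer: $-154$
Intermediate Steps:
$c = 9$ ($c = - 9 \left(-5 - -4\right) = - 9 \left(-5 + 4\right) = \left(-9\right) \left(-1\right) = 9$)
$E{\left(N \right)} = 0$ ($E{\left(N \right)} = 0 \left(N + 9\right) = 0 \left(9 + N\right) = 0$)
$E{\left(1 \right)} - 154 = 0 - 154 = -154$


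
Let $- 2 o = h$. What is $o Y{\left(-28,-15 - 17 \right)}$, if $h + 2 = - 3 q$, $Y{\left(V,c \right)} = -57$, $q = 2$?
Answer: $-228$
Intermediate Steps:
$h = -8$ ($h = -2 - 6 = -8$)
$o = 4$ ($o = \left(- \frac{1}{2}\right) \left(-8\right) = 4$)
$o Y{\left(-28,-15 - 17 \right)} = 4 \left(-57\right) = -228$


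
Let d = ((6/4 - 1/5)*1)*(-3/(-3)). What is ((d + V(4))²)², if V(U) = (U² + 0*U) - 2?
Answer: 547981281/10000 ≈ 54798.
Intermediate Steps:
V(U) = -2 + U² (V(U) = (U² + 0) - 2 = U² - 2 = -2 + U²)
d = 13/10 (d = ((6*(¼) - 1*⅕)*1)*(-3*(-⅓)) = ((3/2 - ⅕)*1)*1 = ((13/10)*1)*1 = (13/10)*1 = 13/10 ≈ 1.3000)
((d + V(4))²)² = ((13/10 + (-2 + 4²))²)² = ((13/10 + (-2 + 16))²)² = ((13/10 + 14)²)² = ((153/10)²)² = (23409/100)² = 547981281/10000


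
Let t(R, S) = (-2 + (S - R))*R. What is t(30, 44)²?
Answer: 129600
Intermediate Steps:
t(R, S) = R*(-2 + S - R) (t(R, S) = (-2 + S - R)*R = R*(-2 + S - R))
t(30, 44)² = (30*(-2 + 44 - 1*30))² = (30*(-2 + 44 - 30))² = (30*12)² = 360² = 129600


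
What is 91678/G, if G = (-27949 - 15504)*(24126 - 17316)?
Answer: -45839/147957465 ≈ -0.00030981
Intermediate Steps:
G = -295914930 (G = -43453*6810 = -295914930)
91678/G = 91678/(-295914930) = 91678*(-1/295914930) = -45839/147957465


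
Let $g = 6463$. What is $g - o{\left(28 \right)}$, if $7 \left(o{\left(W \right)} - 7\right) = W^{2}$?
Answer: $6344$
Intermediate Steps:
$o{\left(W \right)} = 7 + \frac{W^{2}}{7}$
$g - o{\left(28 \right)} = 6463 - \left(7 + \frac{28^{2}}{7}\right) = 6463 - \left(7 + \frac{1}{7} \cdot 784\right) = 6463 - \left(7 + 112\right) = 6463 - 119 = 6344$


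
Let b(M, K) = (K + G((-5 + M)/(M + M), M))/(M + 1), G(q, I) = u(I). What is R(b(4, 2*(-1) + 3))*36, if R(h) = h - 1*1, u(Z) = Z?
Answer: 0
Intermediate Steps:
G(q, I) = I
b(M, K) = (K + M)/(1 + M) (b(M, K) = (K + M)/(M + 1) = (K + M)/(1 + M))
R(h) = -1 + h (R(h) = h - 1 = -1 + h)
R(b(4, 2*(-1) + 3))*36 = (-1 + ((2*(-1) + 3) + 4)/(1 + 4))*36 = (-1 + ((-2 + 3) + 4)/5)*36 = (-1 + (1 + 4)/5)*36 = (-1 + (⅕)*5)*36 = (-1 + 1)*36 = 0*36 = 0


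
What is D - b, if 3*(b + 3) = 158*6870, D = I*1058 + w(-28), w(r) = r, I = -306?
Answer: -685593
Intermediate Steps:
D = -323776 (D = -306*1058 - 28 = -323748 - 28 = -323776)
b = 361817 (b = -3 + (158*6870)/3 = -3 + (⅓)*1085460 = -3 + 361820 = 361817)
D - b = -323776 - 1*361817 = -323776 - 361817 = -685593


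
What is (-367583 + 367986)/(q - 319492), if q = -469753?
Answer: -403/789245 ≈ -0.00051061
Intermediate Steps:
(-367583 + 367986)/(q - 319492) = (-367583 + 367986)/(-469753 - 319492) = 403/(-789245) = 403*(-1/789245) = -403/789245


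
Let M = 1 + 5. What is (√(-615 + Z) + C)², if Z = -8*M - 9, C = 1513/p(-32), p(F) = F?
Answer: 1601041/1024 - 1513*I*√42/4 ≈ 1563.5 - 2451.3*I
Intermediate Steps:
M = 6
C = -1513/32 (C = 1513/(-32) = 1513*(-1/32) = -1513/32 ≈ -47.281)
Z = -57 (Z = -8*6 - 9 = -48 - 9 = -57)
(√(-615 + Z) + C)² = (√(-615 - 57) - 1513/32)² = (√(-672) - 1513/32)² = (4*I*√42 - 1513/32)² = (-1513/32 + 4*I*√42)²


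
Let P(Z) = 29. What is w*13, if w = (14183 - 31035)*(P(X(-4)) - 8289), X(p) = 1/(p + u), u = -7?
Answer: 1809567760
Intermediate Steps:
X(p) = 1/(-7 + p) (X(p) = 1/(p - 7) = 1/(-7 + p))
w = 139197520 (w = (14183 - 31035)*(29 - 8289) = -16852*(-8260) = 139197520)
w*13 = 139197520*13 = 1809567760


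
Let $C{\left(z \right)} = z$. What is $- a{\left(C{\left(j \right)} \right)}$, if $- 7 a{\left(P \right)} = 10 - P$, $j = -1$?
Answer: $\frac{11}{7} \approx 1.5714$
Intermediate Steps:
$a{\left(P \right)} = - \frac{10}{7} + \frac{P}{7}$ ($a{\left(P \right)} = - \frac{10 - P}{7} = - \frac{10}{7} + \frac{P}{7}$)
$- a{\left(C{\left(j \right)} \right)} = - (- \frac{10}{7} + \frac{1}{7} \left(-1\right)) = - (- \frac{10}{7} - \frac{1}{7}) = \left(-1\right) \left(- \frac{11}{7}\right) = \frac{11}{7}$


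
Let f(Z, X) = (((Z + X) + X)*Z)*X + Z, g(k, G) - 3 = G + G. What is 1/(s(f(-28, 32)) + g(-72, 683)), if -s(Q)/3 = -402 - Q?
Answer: -1/94277 ≈ -1.0607e-5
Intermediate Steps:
g(k, G) = 3 + 2*G (g(k, G) = 3 + (G + G) = 3 + 2*G)
f(Z, X) = Z + X*Z*(Z + 2*X) (f(Z, X) = (((X + Z) + X)*Z)*X + Z = ((Z + 2*X)*Z)*X + Z = (Z*(Z + 2*X))*X + Z = X*Z*(Z + 2*X) + Z = Z + X*Z*(Z + 2*X))
s(Q) = 1206 + 3*Q (s(Q) = -3*(-402 - Q) = 1206 + 3*Q)
1/(s(f(-28, 32)) + g(-72, 683)) = 1/((1206 + 3*(-28*(1 + 2*32**2 + 32*(-28)))) + (3 + 2*683)) = 1/((1206 + 3*(-28*(1 + 2*1024 - 896))) + (3 + 1366)) = 1/((1206 + 3*(-28*(1 + 2048 - 896))) + 1369) = 1/((1206 + 3*(-28*1153)) + 1369) = 1/((1206 + 3*(-32284)) + 1369) = 1/((1206 - 96852) + 1369) = 1/(-95646 + 1369) = 1/(-94277) = -1/94277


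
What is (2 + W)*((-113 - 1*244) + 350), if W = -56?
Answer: 378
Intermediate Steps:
(2 + W)*((-113 - 1*244) + 350) = (2 - 56)*((-113 - 1*244) + 350) = -54*((-113 - 244) + 350) = -54*(-357 + 350) = -54*(-7) = 378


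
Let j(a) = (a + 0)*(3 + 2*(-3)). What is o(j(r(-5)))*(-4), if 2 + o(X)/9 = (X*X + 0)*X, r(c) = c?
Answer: -121428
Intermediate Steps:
j(a) = -3*a (j(a) = a*(3 - 6) = a*(-3) = -3*a)
o(X) = -18 + 9*X³ (o(X) = -18 + 9*((X*X + 0)*X) = -18 + 9*((X² + 0)*X) = -18 + 9*(X²*X) = -18 + 9*X³)
o(j(r(-5)))*(-4) = (-18 + 9*(-3*(-5))³)*(-4) = (-18 + 9*15³)*(-4) = (-18 + 9*3375)*(-4) = (-18 + 30375)*(-4) = 30357*(-4) = -121428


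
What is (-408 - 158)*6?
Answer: -3396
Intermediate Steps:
(-408 - 158)*6 = -566*6 = -3396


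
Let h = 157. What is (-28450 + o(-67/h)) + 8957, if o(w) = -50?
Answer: -19543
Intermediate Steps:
(-28450 + o(-67/h)) + 8957 = (-28450 - 50) + 8957 = -28500 + 8957 = -19543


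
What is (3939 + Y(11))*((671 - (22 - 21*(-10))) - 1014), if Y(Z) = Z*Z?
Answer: -2334500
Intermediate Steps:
Y(Z) = Z**2
(3939 + Y(11))*((671 - (22 - 21*(-10))) - 1014) = (3939 + 11**2)*((671 - (22 - 21*(-10))) - 1014) = (3939 + 121)*((671 - (22 + 210)) - 1014) = 4060*((671 - 1*232) - 1014) = 4060*((671 - 232) - 1014) = 4060*(439 - 1014) = 4060*(-575) = -2334500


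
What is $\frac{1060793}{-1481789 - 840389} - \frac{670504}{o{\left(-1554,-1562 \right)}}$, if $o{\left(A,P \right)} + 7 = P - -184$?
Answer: $\frac{1555560439407}{3216216530} \approx 483.66$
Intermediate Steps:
$o{\left(A,P \right)} = 177 + P$ ($o{\left(A,P \right)} = -7 + \left(P - -184\right) = -7 + \left(P + 184\right) = -7 + \left(184 + P\right) = 177 + P$)
$\frac{1060793}{-1481789 - 840389} - \frac{670504}{o{\left(-1554,-1562 \right)}} = \frac{1060793}{-1481789 - 840389} - \frac{670504}{177 - 1562} = \frac{1060793}{-1481789 - 840389} - \frac{670504}{-1385} = \frac{1060793}{-2322178} - - \frac{670504}{1385} = 1060793 \left(- \frac{1}{2322178}\right) + \frac{670504}{1385} = - \frac{1060793}{2322178} + \frac{670504}{1385} = \frac{1555560439407}{3216216530}$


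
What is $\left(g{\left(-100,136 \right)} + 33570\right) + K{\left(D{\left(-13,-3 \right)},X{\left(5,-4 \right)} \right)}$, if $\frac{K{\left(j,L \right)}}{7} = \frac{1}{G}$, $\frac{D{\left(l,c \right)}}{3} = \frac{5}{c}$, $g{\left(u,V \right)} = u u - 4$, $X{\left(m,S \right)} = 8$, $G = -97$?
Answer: $\frac{4225895}{97} \approx 43566.0$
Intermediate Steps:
$g{\left(u,V \right)} = -4 + u^{2}$ ($g{\left(u,V \right)} = u^{2} - 4 = -4 + u^{2}$)
$D{\left(l,c \right)} = \frac{15}{c}$ ($D{\left(l,c \right)} = 3 \frac{5}{c} = \frac{15}{c}$)
$K{\left(j,L \right)} = - \frac{7}{97}$ ($K{\left(j,L \right)} = \frac{7}{-97} = 7 \left(- \frac{1}{97}\right) = - \frac{7}{97}$)
$\left(g{\left(-100,136 \right)} + 33570\right) + K{\left(D{\left(-13,-3 \right)},X{\left(5,-4 \right)} \right)} = \left(\left(-4 + \left(-100\right)^{2}\right) + 33570\right) - \frac{7}{97} = \left(\left(-4 + 10000\right) + 33570\right) - \frac{7}{97} = \left(9996 + 33570\right) - \frac{7}{97} = 43566 - \frac{7}{97} = \frac{4225895}{97}$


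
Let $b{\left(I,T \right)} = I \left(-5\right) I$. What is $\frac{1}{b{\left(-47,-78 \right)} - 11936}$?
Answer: $- \frac{1}{22981} \approx -4.3514 \cdot 10^{-5}$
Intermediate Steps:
$b{\left(I,T \right)} = - 5 I^{2}$ ($b{\left(I,T \right)} = - 5 I I = - 5 I^{2}$)
$\frac{1}{b{\left(-47,-78 \right)} - 11936} = \frac{1}{- 5 \left(-47\right)^{2} - 11936} = \frac{1}{\left(-5\right) 2209 - 11936} = \frac{1}{-11045 - 11936} = \frac{1}{-22981} = - \frac{1}{22981}$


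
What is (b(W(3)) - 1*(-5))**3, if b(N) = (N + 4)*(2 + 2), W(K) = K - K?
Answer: 9261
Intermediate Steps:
W(K) = 0
b(N) = 16 + 4*N (b(N) = (4 + N)*4 = 16 + 4*N)
(b(W(3)) - 1*(-5))**3 = ((16 + 4*0) - 1*(-5))**3 = ((16 + 0) + 5)**3 = (16 + 5)**3 = 21**3 = 9261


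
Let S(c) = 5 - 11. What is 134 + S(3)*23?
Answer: -4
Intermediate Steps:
S(c) = -6
134 + S(3)*23 = 134 - 6*23 = 134 - 138 = -4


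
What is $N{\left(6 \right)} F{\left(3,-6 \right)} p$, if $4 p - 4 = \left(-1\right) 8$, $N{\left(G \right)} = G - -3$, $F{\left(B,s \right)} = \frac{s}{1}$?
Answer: $54$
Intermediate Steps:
$F{\left(B,s \right)} = s$ ($F{\left(B,s \right)} = s 1 = s$)
$N{\left(G \right)} = 3 + G$ ($N{\left(G \right)} = G + 3 = 3 + G$)
$p = -1$ ($p = 1 + \frac{\left(-1\right) 8}{4} = 1 + \frac{1}{4} \left(-8\right) = 1 - 2 = -1$)
$N{\left(6 \right)} F{\left(3,-6 \right)} p = \left(3 + 6\right) \left(-6\right) \left(-1\right) = 9 \left(-6\right) \left(-1\right) = \left(-54\right) \left(-1\right) = 54$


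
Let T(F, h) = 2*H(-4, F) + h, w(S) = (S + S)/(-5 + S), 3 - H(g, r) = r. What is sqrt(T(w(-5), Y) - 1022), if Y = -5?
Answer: I*sqrt(1023) ≈ 31.984*I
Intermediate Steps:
H(g, r) = 3 - r
w(S) = 2*S/(-5 + S) (w(S) = (2*S)/(-5 + S) = 2*S/(-5 + S))
T(F, h) = 6 + h - 2*F (T(F, h) = 2*(3 - F) + h = (6 - 2*F) + h = 6 + h - 2*F)
sqrt(T(w(-5), Y) - 1022) = sqrt((6 - 5 - 4*(-5)/(-5 - 5)) - 1022) = sqrt((6 - 5 - 4*(-5)/(-10)) - 1022) = sqrt((6 - 5 - 4*(-5)*(-1)/10) - 1022) = sqrt((6 - 5 - 2*1) - 1022) = sqrt((6 - 5 - 2) - 1022) = sqrt(-1 - 1022) = sqrt(-1023) = I*sqrt(1023)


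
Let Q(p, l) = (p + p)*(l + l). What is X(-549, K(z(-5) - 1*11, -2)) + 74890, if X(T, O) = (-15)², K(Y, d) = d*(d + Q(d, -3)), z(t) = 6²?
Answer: 75115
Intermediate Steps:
z(t) = 36
Q(p, l) = 4*l*p (Q(p, l) = (2*p)*(2*l) = 4*l*p)
K(Y, d) = -11*d² (K(Y, d) = d*(d + 4*(-3)*d) = d*(d - 12*d) = d*(-11*d) = -11*d²)
X(T, O) = 225
X(-549, K(z(-5) - 1*11, -2)) + 74890 = 225 + 74890 = 75115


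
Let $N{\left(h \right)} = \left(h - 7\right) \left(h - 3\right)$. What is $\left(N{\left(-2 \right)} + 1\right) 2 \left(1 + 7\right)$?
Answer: $736$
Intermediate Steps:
$N{\left(h \right)} = \left(-7 + h\right) \left(-3 + h\right)$
$\left(N{\left(-2 \right)} + 1\right) 2 \left(1 + 7\right) = \left(\left(21 + \left(-2\right)^{2} - -20\right) + 1\right) 2 \left(1 + 7\right) = \left(\left(21 + 4 + 20\right) + 1\right) 2 \cdot 8 = \left(45 + 1\right) 16 = 46 \cdot 16 = 736$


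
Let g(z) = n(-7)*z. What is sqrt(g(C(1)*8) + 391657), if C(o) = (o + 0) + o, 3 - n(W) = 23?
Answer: sqrt(391337) ≈ 625.57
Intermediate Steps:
n(W) = -20 (n(W) = 3 - 1*23 = 3 - 23 = -20)
C(o) = 2*o (C(o) = o + o = 2*o)
g(z) = -20*z
sqrt(g(C(1)*8) + 391657) = sqrt(-20*2*1*8 + 391657) = sqrt(-40*8 + 391657) = sqrt(-20*16 + 391657) = sqrt(-320 + 391657) = sqrt(391337)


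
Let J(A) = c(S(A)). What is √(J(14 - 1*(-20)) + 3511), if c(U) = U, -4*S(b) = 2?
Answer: √14042/2 ≈ 59.249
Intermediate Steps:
S(b) = -½ (S(b) = -¼*2 = -½)
J(A) = -½
√(J(14 - 1*(-20)) + 3511) = √(-½ + 3511) = √(7021/2) = √14042/2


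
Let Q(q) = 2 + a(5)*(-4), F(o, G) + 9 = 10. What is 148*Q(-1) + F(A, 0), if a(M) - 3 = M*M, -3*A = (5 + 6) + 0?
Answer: -16279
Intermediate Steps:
A = -11/3 (A = -((5 + 6) + 0)/3 = -(11 + 0)/3 = -⅓*11 = -11/3 ≈ -3.6667)
a(M) = 3 + M² (a(M) = 3 + M*M = 3 + M²)
F(o, G) = 1 (F(o, G) = -9 + 10 = 1)
Q(q) = -110 (Q(q) = 2 + (3 + 5²)*(-4) = 2 + (3 + 25)*(-4) = 2 + 28*(-4) = 2 - 112 = -110)
148*Q(-1) + F(A, 0) = 148*(-110) + 1 = -16280 + 1 = -16279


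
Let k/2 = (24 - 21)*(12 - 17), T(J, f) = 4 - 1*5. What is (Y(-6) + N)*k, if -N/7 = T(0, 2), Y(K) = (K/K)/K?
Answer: -205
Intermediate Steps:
T(J, f) = -1 (T(J, f) = 4 - 5 = -1)
Y(K) = 1/K
N = 7 (N = -7*(-1) = 7)
k = -30 (k = 2*((24 - 21)*(12 - 17)) = 2*(3*(-5)) = 2*(-15) = -30)
(Y(-6) + N)*k = (1/(-6) + 7)*(-30) = (-⅙ + 7)*(-30) = (41/6)*(-30) = -205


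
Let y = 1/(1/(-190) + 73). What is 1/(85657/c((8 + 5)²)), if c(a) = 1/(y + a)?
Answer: 13869/200784376507 ≈ 6.9074e-8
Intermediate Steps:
y = 190/13869 (y = 1/(-1/190 + 73) = 1/(13869/190) = 190/13869 ≈ 0.013700)
c(a) = 1/(190/13869 + a)
1/(85657/c((8 + 5)²)) = 1/(85657/((13869/(190 + 13869*(8 + 5)²)))) = 1/(85657/((13869/(190 + 13869*13²)))) = 1/(85657/((13869/(190 + 13869*169)))) = 1/(85657/((13869/(190 + 2343861)))) = 1/(85657/((13869/2344051))) = 1/(85657/((13869*(1/2344051)))) = 1/(85657/(13869/2344051)) = 1/(85657*(2344051/13869)) = 1/(200784376507/13869) = 13869/200784376507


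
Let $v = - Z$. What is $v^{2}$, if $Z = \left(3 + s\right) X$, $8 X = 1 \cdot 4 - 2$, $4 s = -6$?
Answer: $\frac{9}{64} \approx 0.14063$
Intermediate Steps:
$s = - \frac{3}{2}$ ($s = \frac{1}{4} \left(-6\right) = - \frac{3}{2} \approx -1.5$)
$X = \frac{1}{4}$ ($X = \frac{1 \cdot 4 - 2}{8} = \frac{4 - 2}{8} = \frac{1}{8} \cdot 2 = \frac{1}{4} \approx 0.25$)
$Z = \frac{3}{8}$ ($Z = \left(3 - \frac{3}{2}\right) \frac{1}{4} = \frac{3}{2} \cdot \frac{1}{4} = \frac{3}{8} \approx 0.375$)
$v = - \frac{3}{8}$ ($v = \left(-1\right) \frac{3}{8} = - \frac{3}{8} \approx -0.375$)
$v^{2} = \left(- \frac{3}{8}\right)^{2} = \frac{9}{64}$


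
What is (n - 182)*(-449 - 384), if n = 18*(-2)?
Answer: 181594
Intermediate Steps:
n = -36
(n - 182)*(-449 - 384) = (-36 - 182)*(-449 - 384) = -218*(-833) = 181594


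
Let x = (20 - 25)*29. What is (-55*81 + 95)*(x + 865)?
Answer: -3139200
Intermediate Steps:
x = -145 (x = -5*29 = -145)
(-55*81 + 95)*(x + 865) = (-55*81 + 95)*(-145 + 865) = (-4455 + 95)*720 = -4360*720 = -3139200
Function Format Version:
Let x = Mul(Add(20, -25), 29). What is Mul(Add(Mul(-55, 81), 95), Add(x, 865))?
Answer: -3139200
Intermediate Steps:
x = -145 (x = Mul(-5, 29) = -145)
Mul(Add(Mul(-55, 81), 95), Add(x, 865)) = Mul(Add(Mul(-55, 81), 95), Add(-145, 865)) = Mul(Add(-4455, 95), 720) = Mul(-4360, 720) = -3139200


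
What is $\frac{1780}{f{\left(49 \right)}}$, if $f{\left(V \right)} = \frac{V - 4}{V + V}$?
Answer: $\frac{34888}{9} \approx 3876.4$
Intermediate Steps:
$f{\left(V \right)} = \frac{-4 + V}{2 V}$
$\frac{1780}{f{\left(49 \right)}} = \frac{1780}{\frac{1}{2} \cdot \frac{1}{49} \left(-4 + 49\right)} = \frac{1780}{\frac{1}{2} \cdot \frac{1}{49} \cdot 45} = \frac{1780}{\frac{45}{98}} = 1780 \cdot \frac{98}{45} = \frac{34888}{9}$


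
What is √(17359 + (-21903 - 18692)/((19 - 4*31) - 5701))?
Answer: √585401265894/5806 ≈ 131.78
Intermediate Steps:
√(17359 + (-21903 - 18692)/((19 - 4*31) - 5701)) = √(17359 - 40595/((19 - 124) - 5701)) = √(17359 - 40595/(-105 - 5701)) = √(17359 - 40595/(-5806)) = √(17359 - 40595*(-1/5806)) = √(17359 + 40595/5806) = √(100826949/5806) = √585401265894/5806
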